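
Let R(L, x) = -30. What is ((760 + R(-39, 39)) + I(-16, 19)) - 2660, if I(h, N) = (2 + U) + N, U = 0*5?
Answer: -1909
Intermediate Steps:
U = 0
I(h, N) = 2 + N (I(h, N) = (2 + 0) + N = 2 + N)
((760 + R(-39, 39)) + I(-16, 19)) - 2660 = ((760 - 30) + (2 + 19)) - 2660 = (730 + 21) - 2660 = 751 - 2660 = -1909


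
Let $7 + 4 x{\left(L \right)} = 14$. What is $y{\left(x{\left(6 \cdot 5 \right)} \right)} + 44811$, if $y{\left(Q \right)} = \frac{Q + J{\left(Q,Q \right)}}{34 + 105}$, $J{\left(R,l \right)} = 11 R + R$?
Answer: $\frac{24915007}{556} \approx 44811.0$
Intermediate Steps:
$x{\left(L \right)} = \frac{7}{4}$ ($x{\left(L \right)} = - \frac{7}{4} + \frac{1}{4} \cdot 14 = - \frac{7}{4} + \frac{7}{2} = \frac{7}{4}$)
$J{\left(R,l \right)} = 12 R$
$y{\left(Q \right)} = \frac{13 Q}{139}$ ($y{\left(Q \right)} = \frac{Q + 12 Q}{34 + 105} = \frac{13 Q}{139}$)
$y{\left(x{\left(6 \cdot 5 \right)} \right)} + 44811 = \frac{13}{139} \cdot \frac{7}{4} + 44811 = \frac{91}{556} + 44811 = \frac{24915007}{556}$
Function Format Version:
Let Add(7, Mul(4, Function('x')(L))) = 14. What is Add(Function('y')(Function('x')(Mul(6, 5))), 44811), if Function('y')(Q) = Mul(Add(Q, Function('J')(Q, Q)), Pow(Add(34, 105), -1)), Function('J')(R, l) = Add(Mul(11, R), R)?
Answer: Rational(24915007, 556) ≈ 44811.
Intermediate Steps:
Function('x')(L) = Rational(7, 4) (Function('x')(L) = Add(Rational(-7, 4), Mul(Rational(1, 4), 14)) = Add(Rational(-7, 4), Rational(7, 2)) = Rational(7, 4))
Function('J')(R, l) = Mul(12, R)
Function('y')(Q) = Mul(Rational(13, 139), Q) (Function('y')(Q) = Mul(Add(Q, Mul(12, Q)), Pow(Add(34, 105), -1)) = Mul(Mul(13, Q), Pow(139, -1)) = Mul(Mul(13, Q), Rational(1, 139)) = Mul(Rational(13, 139), Q))
Add(Function('y')(Function('x')(Mul(6, 5))), 44811) = Add(Mul(Rational(13, 139), Rational(7, 4)), 44811) = Add(Rational(91, 556), 44811) = Rational(24915007, 556)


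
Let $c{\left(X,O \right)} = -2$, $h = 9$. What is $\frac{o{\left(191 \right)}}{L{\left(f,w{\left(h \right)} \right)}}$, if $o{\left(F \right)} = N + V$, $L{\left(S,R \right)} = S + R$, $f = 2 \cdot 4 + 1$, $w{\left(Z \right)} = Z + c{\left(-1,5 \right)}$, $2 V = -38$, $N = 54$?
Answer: $\frac{35}{16} \approx 2.1875$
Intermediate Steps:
$V = -19$ ($V = \frac{1}{2} \left(-38\right) = -19$)
$w{\left(Z \right)} = -2 + Z$ ($w{\left(Z \right)} = Z - 2 = -2 + Z$)
$f = 9$ ($f = 8 + 1 = 9$)
$L{\left(S,R \right)} = R + S$
$o{\left(F \right)} = 35$ ($o{\left(F \right)} = 54 - 19 = 35$)
$\frac{o{\left(191 \right)}}{L{\left(f,w{\left(h \right)} \right)}} = \frac{35}{\left(-2 + 9\right) + 9} = \frac{35}{7 + 9} = \frac{35}{16}$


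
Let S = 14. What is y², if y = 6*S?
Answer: 7056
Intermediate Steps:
y = 84 (y = 6*14 = 84)
y² = 84² = 7056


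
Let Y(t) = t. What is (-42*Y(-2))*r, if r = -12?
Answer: -1008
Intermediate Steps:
(-42*Y(-2))*r = -42*(-2)*(-12) = 84*(-12) = -1008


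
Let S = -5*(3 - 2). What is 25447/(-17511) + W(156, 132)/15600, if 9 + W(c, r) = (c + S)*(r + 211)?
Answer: 1634027/875550 ≈ 1.8663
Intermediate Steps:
S = -5 (S = -5*1 = -5)
W(c, r) = -9 + (-5 + c)*(211 + r) (W(c, r) = -9 + (c - 5)*(r + 211) = -9 + (-5 + c)*(211 + r))
25447/(-17511) + W(156, 132)/15600 = 25447/(-17511) + (-1064 - 5*132 + 211*156 + 156*132)/15600 = 25447*(-1/17511) + (-1064 - 660 + 32916 + 20592)*(1/15600) = -25447/17511 + 51784*(1/15600) = -25447/17511 + 6473/1950 = 1634027/875550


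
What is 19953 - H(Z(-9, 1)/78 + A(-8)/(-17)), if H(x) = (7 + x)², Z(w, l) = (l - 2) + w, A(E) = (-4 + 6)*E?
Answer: 8743887857/439569 ≈ 19892.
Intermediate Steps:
A(E) = 2*E
Z(w, l) = -2 + l + w (Z(w, l) = (-2 + l) + w = -2 + l + w)
19953 - H(Z(-9, 1)/78 + A(-8)/(-17)) = 19953 - (7 + ((-2 + 1 - 9)/78 + (2*(-8))/(-17)))² = 19953 - (7 + (-10*1/78 - 16*(-1/17)))² = 19953 - (7 + (-5/39 + 16/17))² = 19953 - (7 + 539/663)² = 19953 - (5180/663)² = 19953 - 1*26832400/439569 = 19953 - 26832400/439569 = 8743887857/439569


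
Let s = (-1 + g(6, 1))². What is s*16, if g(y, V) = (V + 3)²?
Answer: 3600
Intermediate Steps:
g(y, V) = (3 + V)²
s = 225 (s = (-1 + (3 + 1)²)² = (-1 + 4²)² = (-1 + 16)² = 15² = 225)
s*16 = 225*16 = 3600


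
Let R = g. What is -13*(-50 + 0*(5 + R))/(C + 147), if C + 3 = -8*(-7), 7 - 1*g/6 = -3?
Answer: 13/4 ≈ 3.2500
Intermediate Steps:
g = 60 (g = 42 - 6*(-3) = 42 + 18 = 60)
C = 53 (C = -3 - 8*(-7) = -3 + 56 = 53)
R = 60
-13*(-50 + 0*(5 + R))/(C + 147) = -13*(-50 + 0*(5 + 60))/(53 + 147) = -13*(-50 + 0*65)/200 = -13*(-50 + 0)/200 = -(-650)/200 = -13*(-1/4) = 13/4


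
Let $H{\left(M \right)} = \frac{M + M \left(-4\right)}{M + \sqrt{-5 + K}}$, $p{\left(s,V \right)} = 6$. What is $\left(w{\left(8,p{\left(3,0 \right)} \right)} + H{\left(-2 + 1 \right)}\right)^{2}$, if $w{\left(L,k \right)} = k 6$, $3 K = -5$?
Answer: $\frac{27 \left(- 839 i + 176 \sqrt{15}\right)}{- 17 i + 4 \sqrt{15}} \approx 1267.0 - 71.954 i$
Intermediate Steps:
$K = - \frac{5}{3}$ ($K = \frac{1}{3} \left(-5\right) = - \frac{5}{3} \approx -1.6667$)
$w{\left(L,k \right)} = 6 k$
$H{\left(M \right)} = - \frac{3 M}{M + \frac{2 i \sqrt{15}}{3}}$ ($H{\left(M \right)} = \frac{M + M \left(-4\right)}{M + \sqrt{-5 - \frac{5}{3}}} = \frac{M - 4 M}{M + \sqrt{- \frac{20}{3}}} = \frac{\left(-3\right) M}{M + \frac{2 i \sqrt{15}}{3}} = - \frac{3 M}{M + \frac{2 i \sqrt{15}}{3}}$)
$\left(w{\left(8,p{\left(3,0 \right)} \right)} + H{\left(-2 + 1 \right)}\right)^{2} = \left(6 \cdot 6 - \frac{9 \left(-2 + 1\right)}{3 \left(-2 + 1\right) + 2 i \sqrt{15}}\right)^{2} = \left(36 - - \frac{9}{3 \left(-1\right) + 2 i \sqrt{15}}\right)^{2} = \left(36 - - \frac{9}{-3 + 2 i \sqrt{15}}\right)^{2} = \left(36 + \frac{9}{-3 + 2 i \sqrt{15}}\right)^{2}$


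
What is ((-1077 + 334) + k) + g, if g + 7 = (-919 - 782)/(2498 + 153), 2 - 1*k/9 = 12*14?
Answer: -5950545/2651 ≈ -2244.6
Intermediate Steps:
k = -1494 (k = 18 - 108*14 = 18 - 9*168 = 18 - 1512 = -1494)
g = -20258/2651 (g = -7 + (-919 - 782)/(2498 + 153) = -7 - 1701/2651 = -20258/2651 ≈ -7.6416)
((-1077 + 334) + k) + g = ((-1077 + 334) - 1494) - 20258/2651 = (-743 - 1494) - 20258/2651 = -2237 - 20258/2651 = -5950545/2651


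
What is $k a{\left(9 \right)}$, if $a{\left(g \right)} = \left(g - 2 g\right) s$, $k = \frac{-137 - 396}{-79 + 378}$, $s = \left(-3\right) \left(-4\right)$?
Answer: $\frac{4428}{23} \approx 192.52$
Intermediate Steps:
$s = 12$
$k = - \frac{41}{23}$ ($k = - \frac{533}{299} = \left(-533\right) \frac{1}{299} = - \frac{41}{23} \approx -1.7826$)
$a{\left(g \right)} = - 12 g$ ($a{\left(g \right)} = \left(g - 2 g\right) 12 = - g 12 = - 12 g$)
$k a{\left(9 \right)} = - \frac{41 \left(\left(-12\right) 9\right)}{23} = \left(- \frac{41}{23}\right) \left(-108\right) = \frac{4428}{23}$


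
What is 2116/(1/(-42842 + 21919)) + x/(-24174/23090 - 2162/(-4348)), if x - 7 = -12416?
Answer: -610523757903054/13796993 ≈ -4.4250e+7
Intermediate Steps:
x = -12409 (x = 7 - 12416 = -12409)
2116/(1/(-42842 + 21919)) + x/(-24174/23090 - 2162/(-4348)) = 2116/(1/(-42842 + 21919)) - 12409/(-24174/23090 - 2162/(-4348)) = 2116/(1/(-20923)) - 12409/(-24174*1/23090 - 2162*(-1/4348)) = 2116/(-1/20923) - 12409/(-12087/11545 + 1081/2174) = 2116*(-20923) - 12409/(-13796993/25098830) = -44273068 - 12409*(-25098830/13796993) = -44273068 + 311451381470/13796993 = -610523757903054/13796993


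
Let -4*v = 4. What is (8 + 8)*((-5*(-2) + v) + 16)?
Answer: 400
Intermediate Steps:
v = -1 (v = -1/4*4 = -1)
(8 + 8)*((-5*(-2) + v) + 16) = (8 + 8)*((-5*(-2) - 1) + 16) = 16*((10 - 1) + 16) = 16*(9 + 16) = 16*25 = 400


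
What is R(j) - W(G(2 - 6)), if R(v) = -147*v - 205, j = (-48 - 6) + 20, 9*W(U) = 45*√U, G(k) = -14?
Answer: 4793 - 5*I*√14 ≈ 4793.0 - 18.708*I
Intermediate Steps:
W(U) = 5*√U (W(U) = (45*√U)/9 = 5*√U)
j = -34 (j = -54 + 20 = -34)
R(v) = -205 - 147*v
R(j) - W(G(2 - 6)) = (-205 - 147*(-34)) - 5*√(-14) = (-205 + 4998) - 5*I*√14 = 4793 - 5*I*√14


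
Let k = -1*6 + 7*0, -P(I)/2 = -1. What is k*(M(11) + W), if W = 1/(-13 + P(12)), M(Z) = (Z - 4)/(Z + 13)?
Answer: -53/44 ≈ -1.2045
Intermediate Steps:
M(Z) = (-4 + Z)/(13 + Z)
P(I) = 2 (P(I) = -2*(-1) = 2)
W = -1/11 (W = 1/(-13 + 2) = 1/(-11) = -1/11 ≈ -0.090909)
k = -6 (k = -6 + 0 = -6)
k*(M(11) + W) = -6*((-4 + 11)/(13 + 11) - 1/11) = -6*(7/24 - 1/11) = -6*53/264 = -53/44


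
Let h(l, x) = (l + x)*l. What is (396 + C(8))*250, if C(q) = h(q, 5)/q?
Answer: 102250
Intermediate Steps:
h(l, x) = l*(l + x)
C(q) = 5 + q (C(q) = (q*(q + 5))/q = (q*(5 + q))/q = 5 + q)
(396 + C(8))*250 = (396 + (5 + 8))*250 = (396 + 13)*250 = 409*250 = 102250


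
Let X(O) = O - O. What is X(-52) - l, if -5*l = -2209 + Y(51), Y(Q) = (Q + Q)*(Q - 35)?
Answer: -577/5 ≈ -115.40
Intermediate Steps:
Y(Q) = 2*Q*(-35 + Q) (Y(Q) = (2*Q)*(-35 + Q) = 2*Q*(-35 + Q))
l = 577/5 (l = -(-2209 + 2*51*(-35 + 51))/5 = -(-2209 + 2*51*16)/5 = -(-2209 + 1632)/5 = -⅕*(-577) = 577/5 ≈ 115.40)
X(O) = 0 (X(O) = O - O = 0)
X(-52) - l = 0 - 1*577/5 = 0 - 577/5 = -577/5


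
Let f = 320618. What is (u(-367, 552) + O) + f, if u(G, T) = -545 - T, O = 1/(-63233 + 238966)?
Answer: 56150383894/175733 ≈ 3.1952e+5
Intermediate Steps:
O = 1/175733 ≈ 5.6905e-6
(u(-367, 552) + O) + f = ((-545 - 1*552) + 1/175733) + 320618 = ((-545 - 552) + 1/175733) + 320618 = (-1097 + 1/175733) + 320618 = -192779100/175733 + 320618 = 56150383894/175733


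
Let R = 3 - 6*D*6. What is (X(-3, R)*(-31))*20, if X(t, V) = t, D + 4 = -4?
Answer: 1860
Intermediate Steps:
D = -8 (D = -4 - 4 = -8)
R = 291 (R = 3 - 6*(-8)*6 = 3 - (-48)*6 = 3 - 1*(-288) = 3 + 288 = 291)
(X(-3, R)*(-31))*20 = -3*(-31)*20 = 93*20 = 1860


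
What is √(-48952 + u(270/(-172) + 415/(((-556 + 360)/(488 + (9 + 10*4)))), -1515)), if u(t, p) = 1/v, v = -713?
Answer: I*√24885680001/713 ≈ 221.25*I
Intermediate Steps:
u(t, p) = -1/713 (u(t, p) = 1/(-713) = -1/713)
√(-48952 + u(270/(-172) + 415/(((-556 + 360)/(488 + (9 + 10*4)))), -1515)) = √(-48952 - 1/713) = √(-34902777/713) = I*√24885680001/713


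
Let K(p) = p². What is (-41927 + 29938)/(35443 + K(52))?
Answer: -11989/38147 ≈ -0.31428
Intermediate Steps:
(-41927 + 29938)/(35443 + K(52)) = (-41927 + 29938)/(35443 + 52²) = -11989/(35443 + 2704) = -11989/38147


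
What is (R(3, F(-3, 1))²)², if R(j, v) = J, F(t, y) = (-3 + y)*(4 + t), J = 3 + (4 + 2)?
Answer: 6561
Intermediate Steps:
J = 9 (J = 3 + 6 = 9)
R(j, v) = 9
(R(3, F(-3, 1))²)² = (9²)² = 81² = 6561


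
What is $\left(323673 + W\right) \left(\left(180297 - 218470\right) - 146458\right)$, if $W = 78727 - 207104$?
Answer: $-36057695776$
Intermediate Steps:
$W = -128377$
$\left(323673 + W\right) \left(\left(180297 - 218470\right) - 146458\right) = \left(323673 - 128377\right) \left(\left(180297 - 218470\right) - 146458\right) = 195296 \left(-38173 - 146458\right) = 195296 \left(-184631\right) = -36057695776$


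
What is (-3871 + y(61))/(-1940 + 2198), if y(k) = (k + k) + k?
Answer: -1844/129 ≈ -14.295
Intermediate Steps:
y(k) = 3*k (y(k) = 2*k + k = 3*k)
(-3871 + y(61))/(-1940 + 2198) = (-3871 + 3*61)/(-1940 + 2198) = (-3871 + 183)/258 = -3688*1/258 = -1844/129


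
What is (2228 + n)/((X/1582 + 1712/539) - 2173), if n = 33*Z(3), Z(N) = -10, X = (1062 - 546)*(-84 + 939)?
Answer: -115601486/115172025 ≈ -1.0037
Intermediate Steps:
X = 441180 (X = 516*855 = 441180)
n = -330 (n = 33*(-10) = -330)
(2228 + n)/((X/1582 + 1712/539) - 2173) = (2228 - 330)/((441180/1582 + 1712/539) - 2173) = 1898/((441180*(1/1582) + 1712*(1/539)) - 2173) = 1898/((220590/791 + 1712/539) - 2173) = 1898/(17178886/60907 - 2173) = 1898/(-115172025/60907) = 1898*(-60907/115172025) = -115601486/115172025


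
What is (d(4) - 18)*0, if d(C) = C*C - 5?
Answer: 0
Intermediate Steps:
d(C) = -5 + C² (d(C) = C² - 5 = -5 + C²)
(d(4) - 18)*0 = ((-5 + 4²) - 18)*0 = ((-5 + 16) - 18)*0 = (11 - 18)*0 = -7*0 = 0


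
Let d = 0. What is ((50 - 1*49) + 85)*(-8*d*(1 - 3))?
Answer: 0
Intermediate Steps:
((50 - 1*49) + 85)*(-8*d*(1 - 3)) = ((50 - 1*49) + 85)*(-0*(1 - 3)) = ((50 - 49) + 85)*(-0*(-2)) = (1 + 85)*(-8*0) = 86*0 = 0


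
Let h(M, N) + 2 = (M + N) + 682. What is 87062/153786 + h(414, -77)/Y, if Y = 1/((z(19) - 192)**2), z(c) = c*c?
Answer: 2233475413072/76893 ≈ 2.9047e+7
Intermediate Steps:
z(c) = c**2
h(M, N) = 680 + M + N (h(M, N) = -2 + ((M + N) + 682) = -2 + (682 + M + N) = 680 + M + N)
Y = 1/28561 (Y = 1/((19**2 - 192)**2) = 1/((361 - 192)**2) = 1/(169**2) = 1/28561 ≈ 3.5013e-5)
87062/153786 + h(414, -77)/Y = 87062/153786 + (680 + 414 - 77)/(1/28561) = 87062*(1/153786) + 1017*28561 = 43531/76893 + 29046537 = 2233475413072/76893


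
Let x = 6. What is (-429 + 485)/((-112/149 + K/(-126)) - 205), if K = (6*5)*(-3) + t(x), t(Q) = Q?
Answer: -25032/91673 ≈ -0.27306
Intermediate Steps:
K = -84 (K = (6*5)*(-3) + 6 = 30*(-3) + 6 = -90 + 6 = -84)
(-429 + 485)/((-112/149 + K/(-126)) - 205) = (-429 + 485)/((-112/149 - 84/(-126)) - 205) = 56/((-112*1/149 - 84*(-1/126)) - 205) = 56/((-112/149 + ⅔) - 205) = 56/(-38/447 - 205) = 56/(-91673/447) = 56*(-447/91673) = -25032/91673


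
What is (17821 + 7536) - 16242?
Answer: 9115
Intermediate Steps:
(17821 + 7536) - 16242 = 25357 - 16242 = 9115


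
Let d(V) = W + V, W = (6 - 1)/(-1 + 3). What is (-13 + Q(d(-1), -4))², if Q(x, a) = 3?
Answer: 100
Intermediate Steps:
W = 5/2 ≈ 2.5000
d(V) = 5/2 + V
(-13 + Q(d(-1), -4))² = (-13 + 3)² = (-10)² = 100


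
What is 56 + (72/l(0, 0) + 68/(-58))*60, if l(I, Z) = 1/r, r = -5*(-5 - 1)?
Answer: 3757984/29 ≈ 1.2959e+5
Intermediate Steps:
r = 30 (r = -5*(-6) = 30)
l(I, Z) = 1/30
56 + (72/l(0, 0) + 68/(-58))*60 = 56 + (72/(1/30) + 68/(-58))*60 = 56 + (72*30 + 68*(-1/58))*60 = 56 + (2160 - 34/29)*60 = 56 + (62606/29)*60 = 56 + 3756360/29 = 3757984/29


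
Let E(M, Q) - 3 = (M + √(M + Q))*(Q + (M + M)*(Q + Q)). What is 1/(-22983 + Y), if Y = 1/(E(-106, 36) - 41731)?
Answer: -57200090225595400/1314629673618719689681 - 15228*I*√70/1314629673618719689681 ≈ -4.351e-5 - 9.6914e-17*I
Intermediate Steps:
E(M, Q) = 3 + (M + √(M + Q))*(Q + 4*M*Q) (E(M, Q) = 3 + (M + √(M + Q))*(Q + (M + M)*(Q + Q)) = 3 + (M + √(M + Q))*(Q + (2*M)*(2*Q)) = 3 + (M + √(M + Q))*(Q + 4*M*Q))
Y = 1/(1572440 - 15228*I*√70) (Y = 1/((3 - 106*36 + 36*√(-106 + 36) + 4*36*(-106)² + 4*(-106)*36*√(-106 + 36)) - 41731) = 1/((3 - 3816 + 36*√(-70) + 4*36*11236 + 4*(-106)*36*√(-70)) - 41731) = 1/((3 - 3816 + 36*(I*√70) + 1617984 + 4*(-106)*36*(I*√70)) - 41731) = 1/((3 - 3816 + 36*I*√70 + 1617984 - 15264*I*√70) - 41731) = 1/((1614171 - 15228*I*√70) - 41731) = 1/(1572440 - 15228*I*√70) ≈ 6.3181e-7 + 5.1192e-8*I)
1/(-22983 + Y) = 1/(-22983 + (39311/62219999812 + 3807*I*√70/622199998120)) = 1/(-1430002255639885/62219999812 + 3807*I*√70/622199998120)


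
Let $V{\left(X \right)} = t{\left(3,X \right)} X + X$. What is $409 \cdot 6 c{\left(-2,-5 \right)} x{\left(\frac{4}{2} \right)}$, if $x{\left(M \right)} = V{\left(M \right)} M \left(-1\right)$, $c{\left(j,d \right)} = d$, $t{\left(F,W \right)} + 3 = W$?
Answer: $0$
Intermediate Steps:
$t{\left(F,W \right)} = -3 + W$
$V{\left(X \right)} = X + X \left(-3 + X\right)$ ($V{\left(X \right)} = \left(-3 + X\right) X + X = X \left(-3 + X\right) + X = X + X \left(-3 + X\right)$)
$x{\left(M \right)} = - M^{2} \left(-2 + M\right)$ ($x{\left(M \right)} = M \left(-2 + M\right) M \left(-1\right) = M^{2} \left(-2 + M\right) \left(-1\right) = - M^{2} \left(-2 + M\right)$)
$409 \cdot 6 c{\left(-2,-5 \right)} x{\left(\frac{4}{2} \right)} = 409 \cdot 6 \left(-5\right) \left(\frac{4}{2}\right)^{2} \left(2 - \frac{4}{2}\right) = 409 \left(- 30 \left(4 \cdot \frac{1}{2}\right)^{2} \left(2 - 4 \cdot \frac{1}{2}\right)\right) = 409 \left(- 30 \cdot 2^{2} \left(2 - 2\right)\right) = 409 \left(- 30 \cdot 4 \left(2 - 2\right)\right) = 409 \left(- 30 \cdot 4 \cdot 0\right) = 409 \left(\left(-30\right) 0\right) = 409 \cdot 0 = 0$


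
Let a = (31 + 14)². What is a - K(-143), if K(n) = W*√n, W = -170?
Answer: 2025 + 170*I*√143 ≈ 2025.0 + 2032.9*I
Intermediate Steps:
a = 2025 (a = 45² = 2025)
K(n) = -170*√n
a - K(-143) = 2025 - (-170)*√(-143) = 2025 - (-170)*I*√143 = 2025 + 170*I*√143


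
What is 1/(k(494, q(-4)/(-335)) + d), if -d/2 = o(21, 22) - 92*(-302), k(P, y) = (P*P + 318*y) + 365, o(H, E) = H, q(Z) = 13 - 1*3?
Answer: 67/12648361 ≈ 5.2971e-6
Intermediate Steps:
q(Z) = 10 (q(Z) = 13 - 3 = 10)
k(P, y) = 365 + P² + 318*y (k(P, y) = (P² + 318*y) + 365 = 365 + P² + 318*y)
d = -55610 (d = -2*(21 - 92*(-302)) = -2*(21 + 27784) = -2*27805 = -55610)
1/(k(494, q(-4)/(-335)) + d) = 1/((365 + 494² + 318*(10/(-335))) - 55610) = 1/((365 + 244036 + 318*(10*(-1/335))) - 55610) = 1/((365 + 244036 + 318*(-2/67)) - 55610) = 1/((365 + 244036 - 636/67) - 55610) = 1/(16374231/67 - 55610) = 1/(12648361/67) = 67/12648361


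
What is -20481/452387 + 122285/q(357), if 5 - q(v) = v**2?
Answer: -57930324859/57654008828 ≈ -1.0048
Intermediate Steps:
q(v) = 5 - v**2
-20481/452387 + 122285/q(357) = -20481/452387 + 122285/(5 - 1*357**2) = -20481*1/452387 + 122285/(5 - 1*127449) = -20481/452387 + 122285/(5 - 127449) = -20481/452387 + 122285/(-127444) = -20481/452387 + 122285*(-1/127444) = -20481/452387 - 122285/127444 = -57930324859/57654008828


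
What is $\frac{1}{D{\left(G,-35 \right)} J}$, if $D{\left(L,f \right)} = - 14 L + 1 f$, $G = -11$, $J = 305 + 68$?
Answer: $\frac{1}{44387} \approx 2.2529 \cdot 10^{-5}$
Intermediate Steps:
$J = 373$
$D{\left(L,f \right)} = f - 14 L$ ($D{\left(L,f \right)} = - 14 L + f = f - 14 L$)
$\frac{1}{D{\left(G,-35 \right)} J} = \frac{1}{\left(-35 - -154\right) 373} = \frac{1}{\left(-35 + 154\right) 373} = \frac{1}{119 \cdot 373} = \frac{1}{44387}$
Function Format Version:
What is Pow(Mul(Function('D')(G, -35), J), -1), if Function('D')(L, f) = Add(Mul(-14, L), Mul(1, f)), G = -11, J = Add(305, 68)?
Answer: Rational(1, 44387) ≈ 2.2529e-5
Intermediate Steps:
J = 373
Function('D')(L, f) = Add(f, Mul(-14, L)) (Function('D')(L, f) = Add(Mul(-14, L), f) = Add(f, Mul(-14, L)))
Pow(Mul(Function('D')(G, -35), J), -1) = Pow(Mul(Add(-35, Mul(-14, -11)), 373), -1) = Pow(Mul(Add(-35, 154), 373), -1) = Pow(Mul(119, 373), -1) = Pow(44387, -1) = Rational(1, 44387)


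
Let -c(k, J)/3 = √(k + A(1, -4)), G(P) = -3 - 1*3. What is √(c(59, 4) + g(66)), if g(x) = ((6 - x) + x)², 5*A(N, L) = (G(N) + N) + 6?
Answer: √(900 - 30*√370)/5 ≈ 3.5941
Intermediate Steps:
G(P) = -6 (G(P) = -3 - 3 = -6)
A(N, L) = N/5 (A(N, L) = ((-6 + N) + 6)/5 = N/5)
c(k, J) = -3*√(⅕ + k) (c(k, J) = -3*√(k + (⅕)*1) = -3*√(k + ⅕) = -3*√(⅕ + k))
g(x) = 36 (g(x) = 6² = 36)
√(c(59, 4) + g(66)) = √(-3*√(5 + 25*59)/5 + 36) = √(-3*√(5 + 1475)/5 + 36) = √(-6*√370/5 + 36) = √(36 - 6*√370/5)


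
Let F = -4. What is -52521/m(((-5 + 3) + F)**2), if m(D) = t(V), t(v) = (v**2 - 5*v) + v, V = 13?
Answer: -17507/39 ≈ -448.90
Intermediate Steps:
t(v) = v**2 - 4*v
m(D) = 117 (m(D) = 13*(-4 + 13) = 13*9 = 117)
-52521/m(((-5 + 3) + F)**2) = -52521/117 = -52521*1/117 = -17507/39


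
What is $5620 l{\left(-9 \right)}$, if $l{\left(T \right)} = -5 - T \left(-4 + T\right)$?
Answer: $-685640$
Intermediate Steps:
$l{\left(T \right)} = -5 - T \left(-4 + T\right)$
$5620 l{\left(-9 \right)} = 5620 \left(-5 - \left(-9\right)^{2} + 4 \left(-9\right)\right) = 5620 \left(-5 - 81 - 36\right) = 5620 \left(-122\right) = -685640$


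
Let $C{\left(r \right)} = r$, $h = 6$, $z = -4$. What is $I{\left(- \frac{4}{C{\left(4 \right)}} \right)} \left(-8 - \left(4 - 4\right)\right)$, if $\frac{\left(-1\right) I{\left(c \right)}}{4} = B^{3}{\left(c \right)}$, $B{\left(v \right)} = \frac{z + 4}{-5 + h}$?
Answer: $0$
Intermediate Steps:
$B{\left(v \right)} = 0$ ($B{\left(v \right)} = \frac{-4 + 4}{-5 + 6} = \frac{0}{1} = 0 \cdot 1 = 0$)
$I{\left(c \right)} = 0$ ($I{\left(c \right)} = - 4 \cdot 0^{3} = \left(-4\right) 0 = 0$)
$I{\left(- \frac{4}{C{\left(4 \right)}} \right)} \left(-8 - \left(4 - 4\right)\right) = 0 \left(-8 - \left(4 - 4\right)\right) = 0 \left(-8 - 0\right) = 0 \left(-8 + 0\right) = 0 \left(-8\right) = 0$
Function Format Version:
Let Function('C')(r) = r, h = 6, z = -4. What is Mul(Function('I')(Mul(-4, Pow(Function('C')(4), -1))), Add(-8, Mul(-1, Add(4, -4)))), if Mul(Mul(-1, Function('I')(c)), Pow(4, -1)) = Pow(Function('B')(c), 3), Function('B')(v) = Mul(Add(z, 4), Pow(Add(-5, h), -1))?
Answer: 0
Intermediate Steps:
Function('B')(v) = 0 (Function('B')(v) = Mul(Add(-4, 4), Pow(Add(-5, 6), -1)) = Mul(0, Pow(1, -1)) = Mul(0, 1) = 0)
Function('I')(c) = 0 (Function('I')(c) = Mul(-4, Pow(0, 3)) = Mul(-4, 0) = 0)
Mul(Function('I')(Mul(-4, Pow(Function('C')(4), -1))), Add(-8, Mul(-1, Add(4, -4)))) = Mul(0, Add(-8, Mul(-1, Add(4, -4)))) = Mul(0, Add(-8, Mul(-1, 0))) = Mul(0, Add(-8, 0)) = Mul(0, -8) = 0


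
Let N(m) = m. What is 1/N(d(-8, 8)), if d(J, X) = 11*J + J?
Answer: -1/96 ≈ -0.010417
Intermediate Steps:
d(J, X) = 12*J
1/N(d(-8, 8)) = 1/(12*(-8)) = 1/(-96) = -1/96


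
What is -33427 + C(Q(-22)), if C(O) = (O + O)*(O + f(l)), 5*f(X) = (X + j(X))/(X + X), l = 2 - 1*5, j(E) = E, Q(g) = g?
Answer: -162339/5 ≈ -32468.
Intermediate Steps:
l = -3 (l = 2 - 5 = -3)
f(X) = ⅕ (f(X) = ((X + X)/(X + X))/5 = ((2*X)/((2*X)))/5 = ((2*X)*(1/(2*X)))/5 = (⅕)*1 = ⅕)
C(O) = 2*O*(⅕ + O) (C(O) = (O + O)*(O + ⅕) = (2*O)*(⅕ + O) = 2*O*(⅕ + O))
-33427 + C(Q(-22)) = -33427 + (⅖)*(-22)*(1 + 5*(-22)) = -33427 + (⅖)*(-22)*(1 - 110) = -33427 + (⅖)*(-22)*(-109) = -33427 + 4796/5 = -162339/5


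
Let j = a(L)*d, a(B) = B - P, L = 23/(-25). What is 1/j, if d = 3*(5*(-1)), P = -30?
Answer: -5/2181 ≈ -0.0022925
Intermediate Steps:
L = -23/25 (L = 23*(-1/25) = -23/25 ≈ -0.92000)
a(B) = 30 + B (a(B) = B - 1*(-30) = B + 30 = 30 + B)
d = -15 (d = 3*(-5) = -15)
j = -2181/5 (j = (30 - 23/25)*(-15) = (727/25)*(-15) = -2181/5 ≈ -436.20)
1/j = 1/(-2181/5) = -5/2181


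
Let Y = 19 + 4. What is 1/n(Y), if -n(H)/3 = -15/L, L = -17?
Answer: -17/45 ≈ -0.37778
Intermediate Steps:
Y = 23
n(H) = -45/17 (n(H) = -(-45)/(-17) = -(-45)*(-1)/17 = -3*15/17 = -45/17)
1/n(Y) = 1/(-45/17) = -17/45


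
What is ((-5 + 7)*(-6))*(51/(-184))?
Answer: 153/46 ≈ 3.3261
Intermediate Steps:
((-5 + 7)*(-6))*(51/(-184)) = (2*(-6))*(51*(-1/184)) = -12*(-51/184) = 153/46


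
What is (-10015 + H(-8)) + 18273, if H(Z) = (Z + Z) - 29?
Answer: 8213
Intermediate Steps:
H(Z) = -29 + 2*Z (H(Z) = 2*Z - 29 = -29 + 2*Z)
(-10015 + H(-8)) + 18273 = (-10015 + (-29 + 2*(-8))) + 18273 = (-10015 + (-29 - 16)) + 18273 = (-10015 - 45) + 18273 = -10060 + 18273 = 8213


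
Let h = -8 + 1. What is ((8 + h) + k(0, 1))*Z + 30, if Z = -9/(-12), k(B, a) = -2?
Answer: 117/4 ≈ 29.250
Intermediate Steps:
h = -7
Z = 3/4 (Z = -9*(-1/12) = 3/4 ≈ 0.75000)
((8 + h) + k(0, 1))*Z + 30 = ((8 - 7) - 2)*(3/4) + 30 = (1 - 2)*(3/4) + 30 = -1*3/4 + 30 = -3/4 + 30 = 117/4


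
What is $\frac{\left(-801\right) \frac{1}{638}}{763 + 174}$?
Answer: $- \frac{801}{597806} \approx -0.0013399$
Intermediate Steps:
$\frac{\left(-801\right) \frac{1}{638}}{763 + 174} = \frac{\left(-801\right) \frac{1}{638}}{937} = \frac{1}{937} \left(- \frac{801}{638}\right) = - \frac{801}{597806}$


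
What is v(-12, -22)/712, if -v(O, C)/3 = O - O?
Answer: 0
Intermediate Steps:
v(O, C) = 0 (v(O, C) = -3*(O - O) = -3*0 = 0)
v(-12, -22)/712 = 0/712 = 0*(1/712) = 0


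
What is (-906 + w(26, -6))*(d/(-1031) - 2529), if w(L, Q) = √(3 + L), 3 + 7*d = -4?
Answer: 2362302588/1031 - 2607398*√29/1031 ≈ 2.2777e+6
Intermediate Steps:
d = -1 (d = -3/7 + (⅐)*(-4) = -3/7 - 4/7 = -1)
(-906 + w(26, -6))*(d/(-1031) - 2529) = (-906 + √(3 + 26))*(-1/(-1031) - 2529) = (-906 + √29)*(-1*(-1/1031) - 2529) = (-906 + √29)*(1/1031 - 2529) = (-906 + √29)*(-2607398/1031) = 2362302588/1031 - 2607398*√29/1031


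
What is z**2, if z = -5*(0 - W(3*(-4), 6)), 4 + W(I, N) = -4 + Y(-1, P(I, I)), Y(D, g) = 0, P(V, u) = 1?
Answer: 1600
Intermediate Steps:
W(I, N) = -8 (W(I, N) = -4 + (-4 + 0) = -4 - 4 = -8)
z = -40 (z = -5*(0 - 1*(-8)) = -5*(0 + 8) = -5*8 = -40)
z**2 = (-40)**2 = 1600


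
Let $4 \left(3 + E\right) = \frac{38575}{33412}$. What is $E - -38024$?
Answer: $\frac{5081469183}{133648} \approx 38021.0$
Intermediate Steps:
$E = - \frac{362369}{133648}$ ($E = -3 + \frac{38575 \cdot \frac{1}{33412}}{4} = -3 + \frac{1}{4} \cdot \frac{38575}{33412} = -3 + \frac{38575}{133648} = - \frac{362369}{133648} \approx -2.7114$)
$E - -38024 = - \frac{362369}{133648} - -38024 = - \frac{362369}{133648} + 38024 = \frac{5081469183}{133648}$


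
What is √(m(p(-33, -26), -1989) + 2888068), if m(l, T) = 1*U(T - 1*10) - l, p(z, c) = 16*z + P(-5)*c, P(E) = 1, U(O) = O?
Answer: √2886623 ≈ 1699.0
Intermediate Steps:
p(z, c) = c + 16*z (p(z, c) = 16*z + 1*c = 16*z + c = c + 16*z)
m(l, T) = -10 + T - l (m(l, T) = 1*(T - 1*10) - l = 1*(T - 10) - l = 1*(-10 + T) - l = (-10 + T) - l = -10 + T - l)
√(m(p(-33, -26), -1989) + 2888068) = √((-10 - 1989 - (-26 + 16*(-33))) + 2888068) = √((-10 - 1989 - (-26 - 528)) + 2888068) = √((-10 - 1989 - 1*(-554)) + 2888068) = √((-10 - 1989 + 554) + 2888068) = √(-1445 + 2888068) = √2886623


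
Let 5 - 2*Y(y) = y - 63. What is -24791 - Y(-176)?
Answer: -24913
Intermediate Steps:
Y(y) = 34 - y/2 (Y(y) = 5/2 - (y - 63)/2 = 5/2 - (-63 + y)/2 = 5/2 + (63/2 - y/2) = 34 - y/2)
-24791 - Y(-176) = -24791 - (34 - 1/2*(-176)) = -24791 - (34 + 88) = -24791 - 1*122 = -24791 - 122 = -24913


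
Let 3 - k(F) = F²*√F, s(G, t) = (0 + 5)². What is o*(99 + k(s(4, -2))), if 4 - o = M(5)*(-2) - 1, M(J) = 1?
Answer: -21161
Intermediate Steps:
s(G, t) = 25 (s(G, t) = 5² = 25)
k(F) = 3 - F^(5/2) (k(F) = 3 - F²*√F = 3 - F^(5/2))
o = 7 (o = 4 - (1*(-2) - 1) = 4 - (-2 - 1) = 4 - 1*(-3) = 4 + 3 = 7)
o*(99 + k(s(4, -2))) = 7*(99 + (3 - 25^(5/2))) = 7*(99 + (3 - 1*3125)) = 7*(99 + (3 - 3125)) = 7*(99 - 3122) = 7*(-3023) = -21161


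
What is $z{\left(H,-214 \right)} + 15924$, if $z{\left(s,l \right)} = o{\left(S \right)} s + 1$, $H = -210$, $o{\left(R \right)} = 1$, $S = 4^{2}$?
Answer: $15715$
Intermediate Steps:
$S = 16$
$z{\left(s,l \right)} = 1 + s$ ($z{\left(s,l \right)} = 1 s + 1 = s + 1 = 1 + s$)
$z{\left(H,-214 \right)} + 15924 = \left(1 - 210\right) + 15924 = -209 + 15924 = 15715$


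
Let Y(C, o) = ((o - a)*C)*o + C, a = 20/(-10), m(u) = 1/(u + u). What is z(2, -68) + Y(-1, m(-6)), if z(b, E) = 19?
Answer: 2615/144 ≈ 18.160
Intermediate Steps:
m(u) = 1/(2*u)
a = -2 (a = 20*(-1/10) = -2)
Y(C, o) = C + C*o*(2 + o) (Y(C, o) = ((o - 1*(-2))*C)*o + C = ((o + 2)*C)*o + C = ((2 + o)*C)*o + C = (C*(2 + o))*o + C = C*o*(2 + o) + C = C + C*o*(2 + o))
z(2, -68) + Y(-1, m(-6)) = 19 - (1 + ((1/2)/(-6))**2 + 2*((1/2)/(-6))) = 19 - (1 + ((1/2)*(-1/6))**2 + 2*((1/2)*(-1/6))) = 19 - (1 + (-1/12)**2 + 2*(-1/12)) = 19 - (1 + 1/144 - 1/6) = 19 - 1*121/144 = 19 - 121/144 = 2615/144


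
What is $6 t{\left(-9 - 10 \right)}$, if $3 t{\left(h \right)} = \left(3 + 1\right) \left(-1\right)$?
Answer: $-8$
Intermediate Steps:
$t{\left(h \right)} = - \frac{4}{3}$ ($t{\left(h \right)} = \frac{\left(3 + 1\right) \left(-1\right)}{3} = \frac{4 \left(-1\right)}{3} = \frac{1}{3} \left(-4\right) = - \frac{4}{3}$)
$6 t{\left(-9 - 10 \right)} = 6 \left(- \frac{4}{3}\right) = -8$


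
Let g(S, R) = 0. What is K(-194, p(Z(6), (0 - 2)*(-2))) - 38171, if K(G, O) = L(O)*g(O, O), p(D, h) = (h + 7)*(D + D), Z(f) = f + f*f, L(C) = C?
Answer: -38171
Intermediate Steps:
Z(f) = f + f²
p(D, h) = 2*D*(7 + h) (p(D, h) = (7 + h)*(2*D) = 2*D*(7 + h))
K(G, O) = 0 (K(G, O) = O*0 = 0)
K(-194, p(Z(6), (0 - 2)*(-2))) - 38171 = 0 - 38171 = -38171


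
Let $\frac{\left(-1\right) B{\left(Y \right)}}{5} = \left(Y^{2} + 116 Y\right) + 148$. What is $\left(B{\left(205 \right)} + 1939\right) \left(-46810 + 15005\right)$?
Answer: $10426505930$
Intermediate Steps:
$B{\left(Y \right)} = -740 - 580 Y - 5 Y^{2}$ ($B{\left(Y \right)} = - 5 \left(\left(Y^{2} + 116 Y\right) + 148\right) = - 5 \left(148 + Y^{2} + 116 Y\right) = -740 - 580 Y - 5 Y^{2}$)
$\left(B{\left(205 \right)} + 1939\right) \left(-46810 + 15005\right) = \left(\left(-740 - 118900 - 5 \cdot 205^{2}\right) + 1939\right) \left(-46810 + 15005\right) = \left(\left(-740 - 118900 - 210125\right) + 1939\right) \left(-31805\right) = \left(-329765 + 1939\right) \left(-31805\right) = \left(-327826\right) \left(-31805\right) = 10426505930$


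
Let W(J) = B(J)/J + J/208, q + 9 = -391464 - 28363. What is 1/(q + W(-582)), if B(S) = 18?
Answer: -10088/4235334107 ≈ -2.3819e-6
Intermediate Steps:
q = -419836 (q = -9 + (-391464 - 28363) = -9 - 419827 = -419836)
W(J) = 18/J + J/208
1/(q + W(-582)) = 1/(-419836 + (18/(-582) + (1/208)*(-582))) = 1/(-419836 + (18*(-1/582) - 291/104)) = 1/(-419836 + (-3/97 - 291/104)) = 1/(-419836 - 28539/10088) = 1/(-4235334107/10088) = -10088/4235334107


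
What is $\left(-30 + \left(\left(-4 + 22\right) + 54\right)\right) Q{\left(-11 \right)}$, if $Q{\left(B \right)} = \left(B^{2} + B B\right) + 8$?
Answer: $10500$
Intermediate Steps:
$Q{\left(B \right)} = 8 + 2 B^{2}$ ($Q{\left(B \right)} = \left(B^{2} + B^{2}\right) + 8 = 2 B^{2} + 8 = 8 + 2 B^{2}$)
$\left(-30 + \left(\left(-4 + 22\right) + 54\right)\right) Q{\left(-11 \right)} = \left(-30 + \left(\left(-4 + 22\right) + 54\right)\right) \left(8 + 2 \left(-11\right)^{2}\right) = \left(-30 + \left(18 + 54\right)\right) \left(8 + 2 \cdot 121\right) = \left(-30 + 72\right) \left(8 + 242\right) = 42 \cdot 250 = 10500$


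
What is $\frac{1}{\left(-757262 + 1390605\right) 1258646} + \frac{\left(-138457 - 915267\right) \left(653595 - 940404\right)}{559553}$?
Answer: $\frac{240914101770142406229401}{446050266682470634} \approx 5.4011 \cdot 10^{5}$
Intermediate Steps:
$\frac{1}{\left(-757262 + 1390605\right) 1258646} + \frac{\left(-138457 - 915267\right) \left(653595 - 940404\right)}{559553} = \frac{1}{633343} \cdot \frac{1}{1258646} + \left(-138457 - 915267\right) \left(-286809\right) \frac{1}{559553} = \frac{1}{797154633578} + \left(-1053724\right) \left(-286809\right) \frac{1}{559553} = \frac{1}{797154633578} + 302217526716 \cdot \frac{1}{559553} = \frac{1}{797154633578} + \frac{302217526716}{559553} = \frac{240914101770142406229401}{446050266682470634}$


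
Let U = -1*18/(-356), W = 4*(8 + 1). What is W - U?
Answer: 6399/178 ≈ 35.949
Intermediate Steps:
W = 36 (W = 4*9 = 36)
U = 9/178 (U = -18*(-1/356) = 9/178 ≈ 0.050562)
W - U = 36 - 1*9/178 = 36 - 9/178 = 6399/178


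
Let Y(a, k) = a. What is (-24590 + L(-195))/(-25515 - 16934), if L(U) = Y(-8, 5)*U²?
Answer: 29890/3859 ≈ 7.7455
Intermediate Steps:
L(U) = -8*U²
(-24590 + L(-195))/(-25515 - 16934) = (-24590 - 8*(-195)²)/(-25515 - 16934) = (-24590 - 8*38025)/(-42449) = (-24590 - 304200)*(-1/42449) = -328790*(-1/42449) = 29890/3859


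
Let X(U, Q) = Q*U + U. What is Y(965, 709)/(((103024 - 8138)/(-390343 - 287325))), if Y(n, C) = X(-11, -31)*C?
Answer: -7206999180/4313 ≈ -1.6710e+6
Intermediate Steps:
X(U, Q) = U + Q*U
Y(n, C) = 330*C (Y(n, C) = (-11*(1 - 31))*C = (-11*(-30))*C = 330*C)
Y(965, 709)/(((103024 - 8138)/(-390343 - 287325))) = (330*709)/(((103024 - 8138)/(-390343 - 287325))) = 233970/((94886/(-677668))) = 233970/((94886*(-1/677668))) = 233970/(-47443/338834) = 233970*(-338834/47443) = -7206999180/4313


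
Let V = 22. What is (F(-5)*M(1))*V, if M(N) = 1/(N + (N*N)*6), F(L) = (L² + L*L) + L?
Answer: 990/7 ≈ 141.43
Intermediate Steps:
F(L) = L + 2*L² (F(L) = (L² + L²) + L = 2*L² + L = L + 2*L²)
M(N) = 1/(N + 6*N²) (M(N) = 1/(N + N²*6) = 1/(N + 6*N²))
(F(-5)*M(1))*V = ((-5*(1 + 2*(-5)))*(1/(1*(1 + 6*1))))*22 = ((-5*(1 - 10))*(1/(1 + 6)))*22 = ((-5*(-9))*(1/7))*22 = (45*(1*(⅐)))*22 = (45*(⅐))*22 = (45/7)*22 = 990/7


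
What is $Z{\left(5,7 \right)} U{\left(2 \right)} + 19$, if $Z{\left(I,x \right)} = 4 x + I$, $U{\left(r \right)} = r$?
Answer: $85$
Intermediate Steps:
$Z{\left(I,x \right)} = I + 4 x$
$Z{\left(5,7 \right)} U{\left(2 \right)} + 19 = \left(5 + 4 \cdot 7\right) 2 + 19 = \left(5 + 28\right) 2 + 19 = 33 \cdot 2 + 19 = 66 + 19 = 85$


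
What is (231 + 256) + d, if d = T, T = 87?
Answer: 574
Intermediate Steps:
d = 87
(231 + 256) + d = (231 + 256) + 87 = 487 + 87 = 574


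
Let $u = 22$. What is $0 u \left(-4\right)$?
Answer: $0$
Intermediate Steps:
$0 u \left(-4\right) = 0 \cdot 22 \left(-4\right) = 0 \left(-4\right) = 0$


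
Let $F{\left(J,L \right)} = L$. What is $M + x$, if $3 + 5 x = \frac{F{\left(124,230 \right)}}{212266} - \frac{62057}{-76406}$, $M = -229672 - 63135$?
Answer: $- \frac{11872167423513653}{40545989990} \approx -2.9281 \cdot 10^{5}$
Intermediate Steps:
$M = -292807$ ($M = -229672 - 63135 = -292807$)
$x = - \frac{17732511723}{40545989990}$ ($x = - \frac{3}{5} + \frac{\frac{230}{212266} - \frac{62057}{-76406}}{5} = - \frac{3}{5} + \frac{230 \cdot \frac{1}{212266} - - \frac{62057}{76406}}{5} = - \frac{3}{5} + \frac{\frac{115}{106133} + \frac{62057}{76406}}{5} = - \frac{3}{5} + \frac{1}{5} \cdot \frac{6595082271}{8109197998} = - \frac{3}{5} + \frac{6595082271}{40545989990} = - \frac{17732511723}{40545989990} \approx -0.43734$)
$M + x = -292807 - \frac{17732511723}{40545989990} = - \frac{11872167423513653}{40545989990}$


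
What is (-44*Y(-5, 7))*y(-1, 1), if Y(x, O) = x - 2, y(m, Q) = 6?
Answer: 1848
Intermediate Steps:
Y(x, O) = -2 + x
(-44*Y(-5, 7))*y(-1, 1) = -44*(-2 - 5)*6 = -44*(-7)*6 = 308*6 = 1848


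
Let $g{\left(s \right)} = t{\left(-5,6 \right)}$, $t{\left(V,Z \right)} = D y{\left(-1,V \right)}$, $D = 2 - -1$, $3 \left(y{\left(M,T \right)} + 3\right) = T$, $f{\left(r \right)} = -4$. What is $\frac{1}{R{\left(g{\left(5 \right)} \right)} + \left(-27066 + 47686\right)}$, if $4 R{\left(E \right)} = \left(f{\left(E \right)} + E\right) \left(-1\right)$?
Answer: $\frac{2}{41249} \approx 4.8486 \cdot 10^{-5}$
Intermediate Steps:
$y{\left(M,T \right)} = -3 + \frac{T}{3}$
$D = 3$ ($D = 2 + 1 = 3$)
$t{\left(V,Z \right)} = -9 + V$ ($t{\left(V,Z \right)} = 3 \left(-3 + \frac{V}{3}\right) = -9 + V$)
$g{\left(s \right)} = -14$ ($g{\left(s \right)} = -9 - 5 = -14$)
$R{\left(E \right)} = 1 - \frac{E}{4}$ ($R{\left(E \right)} = \frac{\left(-4 + E\right) \left(-1\right)}{4} = \frac{4 - E}{4} = 1 - \frac{E}{4}$)
$\frac{1}{R{\left(g{\left(5 \right)} \right)} + \left(-27066 + 47686\right)} = \frac{1}{\left(1 - - \frac{7}{2}\right) + \left(-27066 + 47686\right)} = \frac{1}{\left(1 + \frac{7}{2}\right) + 20620} = \frac{1}{\frac{9}{2} + 20620} = \frac{1}{\frac{41249}{2}} = \frac{2}{41249}$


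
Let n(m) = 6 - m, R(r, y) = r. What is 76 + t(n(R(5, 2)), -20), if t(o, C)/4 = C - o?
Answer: -8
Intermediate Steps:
t(o, C) = -4*o + 4*C (t(o, C) = 4*(C - o) = -4*o + 4*C)
76 + t(n(R(5, 2)), -20) = 76 + (-4*(6 - 1*5) + 4*(-20)) = 76 + (-4*(6 - 5) - 80) = 76 + (-4*1 - 80) = 76 + (-4 - 80) = 76 - 84 = -8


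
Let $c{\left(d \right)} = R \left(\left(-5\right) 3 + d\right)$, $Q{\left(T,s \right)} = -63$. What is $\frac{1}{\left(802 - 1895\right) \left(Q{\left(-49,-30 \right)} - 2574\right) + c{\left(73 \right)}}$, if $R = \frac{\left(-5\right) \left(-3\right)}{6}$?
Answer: $\frac{1}{2882386} \approx 3.4693 \cdot 10^{-7}$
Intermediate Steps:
$R = \frac{5}{2}$ ($R = 15 \cdot \frac{1}{6} = \frac{5}{2} \approx 2.5$)
$c{\left(d \right)} = - \frac{75}{2} + \frac{5 d}{2}$ ($c{\left(d \right)} = \frac{5 \left(\left(-5\right) 3 + d\right)}{2} = \frac{5 \left(-15 + d\right)}{2} = - \frac{75}{2} + \frac{5 d}{2}$)
$\frac{1}{\left(802 - 1895\right) \left(Q{\left(-49,-30 \right)} - 2574\right) + c{\left(73 \right)}} = \frac{1}{\left(802 - 1895\right) \left(-63 - 2574\right) + \left(- \frac{75}{2} + \frac{5}{2} \cdot 73\right)} = \frac{1}{\left(-1093\right) \left(-2637\right) + \left(- \frac{75}{2} + \frac{365}{2}\right)} = \frac{1}{2882241 + 145} = \frac{1}{2882386}$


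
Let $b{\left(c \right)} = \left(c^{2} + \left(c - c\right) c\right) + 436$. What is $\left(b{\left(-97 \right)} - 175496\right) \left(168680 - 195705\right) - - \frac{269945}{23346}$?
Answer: $\frac{104513465118095}{23346} \approx 4.4767 \cdot 10^{9}$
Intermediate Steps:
$b{\left(c \right)} = 436 + c^{2}$ ($b{\left(c \right)} = \left(c^{2} + 0 c\right) + 436 = \left(c^{2} + 0\right) + 436 = c^{2} + 436 = 436 + c^{2}$)
$\left(b{\left(-97 \right)} - 175496\right) \left(168680 - 195705\right) - - \frac{269945}{23346} = \left(\left(436 + \left(-97\right)^{2}\right) - 175496\right) \left(168680 - 195705\right) - - \frac{269945}{23346} = \left(\left(436 + 9409\right) - 175496\right) \left(-27025\right) - \left(-269945\right) \frac{1}{23346} = \left(9845 - 175496\right) \left(-27025\right) - - \frac{269945}{23346} = \left(-165651\right) \left(-27025\right) + \frac{269945}{23346} = 4476718275 + \frac{269945}{23346} = \frac{104513465118095}{23346}$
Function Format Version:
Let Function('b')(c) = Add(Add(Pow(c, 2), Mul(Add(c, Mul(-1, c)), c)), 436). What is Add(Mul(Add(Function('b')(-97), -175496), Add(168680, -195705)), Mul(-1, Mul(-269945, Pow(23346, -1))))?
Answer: Rational(104513465118095, 23346) ≈ 4.4767e+9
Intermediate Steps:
Function('b')(c) = Add(436, Pow(c, 2)) (Function('b')(c) = Add(Add(Pow(c, 2), Mul(0, c)), 436) = Add(Add(Pow(c, 2), 0), 436) = Add(Pow(c, 2), 436) = Add(436, Pow(c, 2)))
Add(Mul(Add(Function('b')(-97), -175496), Add(168680, -195705)), Mul(-1, Mul(-269945, Pow(23346, -1)))) = Add(Mul(Add(Add(436, Pow(-97, 2)), -175496), Add(168680, -195705)), Mul(-1, Mul(-269945, Pow(23346, -1)))) = Add(Mul(Add(Add(436, 9409), -175496), -27025), Mul(-1, Mul(-269945, Rational(1, 23346)))) = Add(Mul(Add(9845, -175496), -27025), Mul(-1, Rational(-269945, 23346))) = Add(Mul(-165651, -27025), Rational(269945, 23346)) = Add(4476718275, Rational(269945, 23346)) = Rational(104513465118095, 23346)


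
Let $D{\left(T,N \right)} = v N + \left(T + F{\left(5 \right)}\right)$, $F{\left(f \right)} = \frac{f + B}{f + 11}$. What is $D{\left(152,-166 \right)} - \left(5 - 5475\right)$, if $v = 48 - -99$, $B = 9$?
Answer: $- \frac{150233}{8} \approx -18779.0$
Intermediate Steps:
$F{\left(f \right)} = \frac{9 + f}{11 + f}$ ($F{\left(f \right)} = \frac{f + 9}{f + 11} = \frac{9 + f}{11 + f}$)
$v = 147$ ($v = 48 + 99 = 147$)
$D{\left(T,N \right)} = \frac{7}{8} + T + 147 N$ ($D{\left(T,N \right)} = 147 N + \left(T + \frac{9 + 5}{11 + 5}\right) = 147 N + \left(T + \frac{1}{16} \cdot 14\right) = 147 N + \left(T + \frac{7}{8}\right) = 147 N + \left(\frac{7}{8} + T\right) = \frac{7}{8} + T + 147 N$)
$D{\left(152,-166 \right)} - \left(5 - 5475\right) = \left(\frac{7}{8} + 152 + 147 \left(-166\right)\right) - \left(5 - 5475\right) = \left(\frac{7}{8} + 152 - 24402\right) - \left(5 - 5475\right) = - \frac{193993}{8} - -5470 = - \frac{193993}{8} + 5470 = - \frac{150233}{8}$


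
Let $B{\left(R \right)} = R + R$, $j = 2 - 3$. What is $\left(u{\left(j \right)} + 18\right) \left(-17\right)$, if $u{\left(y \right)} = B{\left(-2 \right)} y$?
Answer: $-374$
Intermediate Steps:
$j = -1$
$B{\left(R \right)} = 2 R$
$u{\left(y \right)} = - 4 y$ ($u{\left(y \right)} = 2 \left(-2\right) y = - 4 y$)
$\left(u{\left(j \right)} + 18\right) \left(-17\right) = \left(\left(-4\right) \left(-1\right) + 18\right) \left(-17\right) = \left(4 + 18\right) \left(-17\right) = 22 \left(-17\right) = -374$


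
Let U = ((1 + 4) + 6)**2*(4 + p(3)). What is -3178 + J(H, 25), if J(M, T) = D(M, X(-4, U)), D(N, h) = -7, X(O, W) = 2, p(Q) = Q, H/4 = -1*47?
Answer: -3185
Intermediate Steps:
H = -188 (H = 4*(-1*47) = 4*(-47) = -188)
U = 847 (U = ((1 + 4) + 6)**2*(4 + 3) = (5 + 6)**2*7 = 11**2*7 = 121*7 = 847)
J(M, T) = -7
-3178 + J(H, 25) = -3178 - 7 = -3185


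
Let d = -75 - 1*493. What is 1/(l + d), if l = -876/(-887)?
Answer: -887/502940 ≈ -0.0017636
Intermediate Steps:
l = 876/887 (l = -876*(-1/887) = 876/887 ≈ 0.98760)
d = -568 (d = -75 - 493 = -568)
1/(l + d) = 1/(876/887 - 568) = 1/(-502940/887) = -887/502940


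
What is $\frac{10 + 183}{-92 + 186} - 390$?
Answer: $- \frac{36467}{94} \approx -387.95$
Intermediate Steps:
$\frac{10 + 183}{-92 + 186} - 390 = \frac{193}{94} - 390 = - \frac{36467}{94}$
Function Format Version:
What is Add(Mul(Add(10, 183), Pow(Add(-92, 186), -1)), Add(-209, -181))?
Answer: Rational(-36467, 94) ≈ -387.95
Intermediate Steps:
Add(Mul(Add(10, 183), Pow(Add(-92, 186), -1)), Add(-209, -181)) = Add(Mul(193, Pow(94, -1)), -390) = Add(Mul(193, Rational(1, 94)), -390) = Add(Rational(193, 94), -390) = Rational(-36467, 94)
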